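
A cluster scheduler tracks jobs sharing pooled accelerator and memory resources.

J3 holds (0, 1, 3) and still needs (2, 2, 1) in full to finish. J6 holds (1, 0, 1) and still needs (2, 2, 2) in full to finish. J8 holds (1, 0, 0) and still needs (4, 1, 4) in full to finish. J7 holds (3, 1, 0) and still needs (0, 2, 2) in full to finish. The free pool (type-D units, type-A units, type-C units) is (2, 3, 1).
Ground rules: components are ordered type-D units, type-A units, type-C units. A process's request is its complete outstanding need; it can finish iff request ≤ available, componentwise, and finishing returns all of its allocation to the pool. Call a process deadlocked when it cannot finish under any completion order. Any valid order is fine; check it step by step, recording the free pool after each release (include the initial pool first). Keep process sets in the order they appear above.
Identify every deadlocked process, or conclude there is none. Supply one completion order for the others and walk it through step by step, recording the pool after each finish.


The deadlocked set is empty.
Key observation: the pool covers J3 at once, and every later process fits after earlier releases.
A valid finishing order for the others: J3, J6, J7, J8. Walking it through:
  pool = (2, 3, 1)
  J3: need (2, 2, 1) fits (2, 3, 1); releases (0, 1, 3), pool now (2, 4, 4)
  J6: need (2, 2, 2) fits (2, 4, 4); releases (1, 0, 1), pool now (3, 4, 5)
  J7: need (0, 2, 2) fits (3, 4, 5); releases (3, 1, 0), pool now (6, 5, 5)
  J8: need (4, 1, 4) fits (6, 5, 5); releases (1, 0, 0), pool now (7, 5, 5)


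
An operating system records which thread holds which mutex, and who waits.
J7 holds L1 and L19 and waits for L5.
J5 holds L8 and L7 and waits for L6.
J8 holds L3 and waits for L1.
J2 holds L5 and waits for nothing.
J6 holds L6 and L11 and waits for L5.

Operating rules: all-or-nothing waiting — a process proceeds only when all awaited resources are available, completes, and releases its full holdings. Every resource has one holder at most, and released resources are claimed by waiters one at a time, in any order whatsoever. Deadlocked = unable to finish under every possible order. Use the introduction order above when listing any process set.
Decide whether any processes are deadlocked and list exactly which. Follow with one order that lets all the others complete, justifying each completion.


Nothing here is deadlocked.
Key observation: although several processes wait, no cycle exists — each chain bottoms out at a free runner.
The rest can finish in the order J2, J7, J8, J6, J5.
Step-by-step check:
  J2: no waits; runs immediately, freeing L5
  J7: everything it awaited (L5) is free; runs, freeing L1 and L19
  J8: everything it awaited (L1) is free; runs, freeing L3
  J6: everything it awaited (L5) is free; runs, freeing L6 and L11
  J5: everything it awaited (L6) is free; runs, freeing L8 and L7


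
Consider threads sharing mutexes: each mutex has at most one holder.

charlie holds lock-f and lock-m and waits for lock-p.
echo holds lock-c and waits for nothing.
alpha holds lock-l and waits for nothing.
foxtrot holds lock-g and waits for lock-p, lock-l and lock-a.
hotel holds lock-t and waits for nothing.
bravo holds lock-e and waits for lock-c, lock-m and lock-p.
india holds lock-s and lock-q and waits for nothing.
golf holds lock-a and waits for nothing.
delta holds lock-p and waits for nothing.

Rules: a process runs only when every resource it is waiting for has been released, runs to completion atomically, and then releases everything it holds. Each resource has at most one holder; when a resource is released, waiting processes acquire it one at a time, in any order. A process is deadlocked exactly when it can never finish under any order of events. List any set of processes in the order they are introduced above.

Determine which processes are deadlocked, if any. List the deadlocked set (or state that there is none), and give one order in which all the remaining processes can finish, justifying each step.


Nothing here is deadlocked.
Key observation: all waits point, directly or indirectly, at processes that can finish, so nothing is permanently blocked.
One completion order for the rest: delta, india, echo, golf, charlie, alpha, bravo, hotel, foxtrot.
Check, step by step:
  delta waits on nothing -> runs at once and releases lock-p
  india waits on nothing -> runs at once and releases lock-s and lock-q
  echo waits on nothing -> runs at once and releases lock-c
  golf waits on nothing -> runs at once and releases lock-a
  charlie waits on lock-p — all released -> runs and releases lock-f and lock-m
  alpha waits on nothing -> runs at once and releases lock-l
  bravo waits on lock-c, lock-m and lock-p — all released -> runs and releases lock-e
  hotel waits on nothing -> runs at once and releases lock-t
  foxtrot waits on lock-p, lock-l and lock-a — all released -> runs and releases lock-g


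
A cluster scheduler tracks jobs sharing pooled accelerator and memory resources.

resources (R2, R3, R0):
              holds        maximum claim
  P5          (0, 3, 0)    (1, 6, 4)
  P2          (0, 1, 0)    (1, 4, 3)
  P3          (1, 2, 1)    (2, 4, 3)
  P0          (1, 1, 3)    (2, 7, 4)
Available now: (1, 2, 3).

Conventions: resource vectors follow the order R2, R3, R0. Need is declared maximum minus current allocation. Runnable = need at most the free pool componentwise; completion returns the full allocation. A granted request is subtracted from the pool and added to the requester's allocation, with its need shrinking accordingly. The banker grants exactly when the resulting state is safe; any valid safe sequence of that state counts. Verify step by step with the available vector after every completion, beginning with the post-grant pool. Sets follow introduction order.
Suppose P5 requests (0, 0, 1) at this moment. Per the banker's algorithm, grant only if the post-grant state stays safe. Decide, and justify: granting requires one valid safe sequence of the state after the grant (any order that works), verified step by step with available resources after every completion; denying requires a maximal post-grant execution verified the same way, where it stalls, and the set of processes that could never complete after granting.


GRANT: granting preserves safety; a valid post-grant sequence is P3, P5, P0, P2.
Key observation: the grant leaves (1, 2, 2) free — enough for P3, whose release restarts the cascade.
Step-by-step check of the post-grant state:
  pool = (1, 2, 2)
  run P3 (needs (1, 2, 2), free (1, 2, 2)); after release of (1, 2, 1) the pool is (2, 4, 3)
  run P5 (needs (1, 3, 3), free (2, 4, 3)); after release of (0, 3, 1) the pool is (2, 7, 4)
  run P0 (needs (1, 6, 1), free (2, 7, 4)); after release of (1, 1, 3) the pool is (3, 8, 7)
  run P2 (needs (1, 3, 3), free (3, 8, 7)); after release of (0, 1, 0) the pool is (3, 9, 7)


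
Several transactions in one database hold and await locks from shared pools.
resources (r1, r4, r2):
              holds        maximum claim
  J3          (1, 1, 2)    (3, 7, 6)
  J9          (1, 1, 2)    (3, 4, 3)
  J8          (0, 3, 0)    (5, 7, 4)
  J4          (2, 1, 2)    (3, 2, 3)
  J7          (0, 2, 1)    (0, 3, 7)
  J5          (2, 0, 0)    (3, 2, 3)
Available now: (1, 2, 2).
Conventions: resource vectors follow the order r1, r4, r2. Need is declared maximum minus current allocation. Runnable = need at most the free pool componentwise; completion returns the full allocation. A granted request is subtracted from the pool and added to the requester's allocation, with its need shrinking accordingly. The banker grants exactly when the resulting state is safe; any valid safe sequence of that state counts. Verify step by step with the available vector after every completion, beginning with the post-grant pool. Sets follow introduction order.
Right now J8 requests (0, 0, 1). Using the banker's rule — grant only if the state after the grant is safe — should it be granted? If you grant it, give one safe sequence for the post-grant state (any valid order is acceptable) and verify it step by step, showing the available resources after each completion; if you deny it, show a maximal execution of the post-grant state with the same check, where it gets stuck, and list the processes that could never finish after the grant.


GRANT: granting preserves safety; a valid post-grant sequence is J4, J9, J5, J8, J3, J7.
Key observation: the transfer keeps a workable pool ((1, 2, 1)); J4 starts the safe sequence.
Step-by-step check of the post-grant state:
  pool = (1, 2, 1)
  J4: need (1, 1, 1) fits (1, 2, 1); releases (2, 1, 2), pool now (3, 3, 3)
  J9: need (2, 3, 1) fits (3, 3, 3); releases (1, 1, 2), pool now (4, 4, 5)
  J5: need (1, 2, 3) fits (4, 4, 5); releases (2, 0, 0), pool now (6, 4, 5)
  J8: need (5, 4, 3) fits (6, 4, 5); releases (0, 3, 1), pool now (6, 7, 6)
  J3: need (2, 6, 4) fits (6, 7, 6); releases (1, 1, 2), pool now (7, 8, 8)
  J7: need (0, 1, 6) fits (7, 8, 8); releases (0, 2, 1), pool now (7, 10, 9)


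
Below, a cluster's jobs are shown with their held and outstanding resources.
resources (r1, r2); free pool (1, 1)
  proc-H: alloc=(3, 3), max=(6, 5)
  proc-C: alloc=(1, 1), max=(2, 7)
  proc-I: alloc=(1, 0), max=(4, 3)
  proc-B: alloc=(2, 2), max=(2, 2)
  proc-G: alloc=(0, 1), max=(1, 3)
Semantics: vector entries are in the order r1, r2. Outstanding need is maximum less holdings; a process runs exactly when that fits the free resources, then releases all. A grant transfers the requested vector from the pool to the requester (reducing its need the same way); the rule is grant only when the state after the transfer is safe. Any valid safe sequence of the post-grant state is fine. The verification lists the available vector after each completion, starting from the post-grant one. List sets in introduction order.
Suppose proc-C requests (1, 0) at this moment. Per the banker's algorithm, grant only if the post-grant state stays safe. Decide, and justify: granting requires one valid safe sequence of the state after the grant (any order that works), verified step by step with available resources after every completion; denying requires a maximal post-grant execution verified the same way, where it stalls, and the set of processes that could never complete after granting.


DENY. Granting would leave the state unsafe.
Key observation: after proc-B, proc-G the pool peaks at (2, 4), and each blocked process is short somewhere: proc-H on r1; proc-C on r2; proc-I on r1.
After a pretend grant, a maximal execution: proc-B, proc-G — then nothing else fits. Verifying each step:
  pool = (0, 1)
  proc-B needs (0, 0) <= (0, 1) -> finishes; pool += (2, 2) = (2, 3)
  proc-G needs (1, 2) <= (2, 3) -> finishes; pool += (0, 1) = (2, 4)
  blocked: proc-H wants (3, 2), pool (2, 4) — not enough r1
  blocked: proc-C wants (0, 6), pool (2, 4) — not enough r2
  blocked: proc-I wants (3, 3), pool (2, 4) — not enough r1
Processes that could never finish after the grant: proc-H, proc-C and proc-I.


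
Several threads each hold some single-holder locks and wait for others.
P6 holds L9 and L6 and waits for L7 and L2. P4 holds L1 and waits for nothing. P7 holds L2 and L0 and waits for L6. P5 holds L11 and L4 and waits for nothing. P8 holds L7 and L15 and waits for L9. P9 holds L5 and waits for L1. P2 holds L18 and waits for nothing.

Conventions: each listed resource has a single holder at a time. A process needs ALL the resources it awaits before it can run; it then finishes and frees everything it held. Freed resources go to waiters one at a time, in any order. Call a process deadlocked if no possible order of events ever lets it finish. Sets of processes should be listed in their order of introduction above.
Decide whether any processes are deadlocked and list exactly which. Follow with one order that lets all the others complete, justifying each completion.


The deadlocked set is P6, P7 and P8.
Key observation: the loop P6 -> P7 -> P6 blocks itself forever; P8 is caught in further circular waits.
A valid finishing order for the others: P4, P9, P5, P2.
Verifying each step:
  P4: no waits; runs immediately, freeing L1
  P9: everything it awaited (L1) is free; runs, freeing L5
  P5: no waits; runs immediately, freeing L11 and L4
  P2: no waits; runs immediately, freeing L18


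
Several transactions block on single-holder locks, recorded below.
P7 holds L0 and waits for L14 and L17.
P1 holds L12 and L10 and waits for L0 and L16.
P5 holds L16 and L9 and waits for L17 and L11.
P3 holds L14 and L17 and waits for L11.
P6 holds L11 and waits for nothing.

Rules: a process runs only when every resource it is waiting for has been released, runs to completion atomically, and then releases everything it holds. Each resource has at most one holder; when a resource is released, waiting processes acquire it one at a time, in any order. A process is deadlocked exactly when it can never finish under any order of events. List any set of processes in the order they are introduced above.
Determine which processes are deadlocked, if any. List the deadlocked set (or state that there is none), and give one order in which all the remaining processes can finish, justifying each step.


Nothing here is deadlocked.
Key observation: no waiting chain loops back on itself — every chain ends at a process that waits on nothing, so everyone eventually runs.
One completion order for the rest: P6, P3, P7, P5, P1.
Check, step by step:
  run P6 (it waits on nothing); releases L11
  run P3 (all its waits — L11 — are resolved); releases L14 and L17
  run P7 (all its waits — L14 and L17 — are resolved); releases L0
  run P5 (all its waits — L17 and L11 — are resolved); releases L16 and L9
  run P1 (all its waits — L0 and L16 — are resolved); releases L12 and L10


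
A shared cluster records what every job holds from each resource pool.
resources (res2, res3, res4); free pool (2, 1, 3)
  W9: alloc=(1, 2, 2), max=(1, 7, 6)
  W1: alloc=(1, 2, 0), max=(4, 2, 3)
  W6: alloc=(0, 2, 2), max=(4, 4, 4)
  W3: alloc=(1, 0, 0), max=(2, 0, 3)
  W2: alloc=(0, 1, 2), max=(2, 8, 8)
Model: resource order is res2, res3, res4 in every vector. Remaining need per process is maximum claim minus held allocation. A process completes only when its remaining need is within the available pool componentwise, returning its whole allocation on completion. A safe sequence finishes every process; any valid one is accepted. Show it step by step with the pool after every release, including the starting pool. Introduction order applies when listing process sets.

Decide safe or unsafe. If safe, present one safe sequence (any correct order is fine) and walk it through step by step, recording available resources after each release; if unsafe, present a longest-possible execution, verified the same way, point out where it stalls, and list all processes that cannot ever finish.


The state is SAFE; one workable sequence: W3, W1, W6, W9, W2.
Key observation: at W3 the run first touches a limit — (1, 0, 3) against (2, 1, 3), exact on a resource it actually requests.
Walking it through:
  pool = (2, 1, 3)
  W3 needs (1, 0, 3) <= (2, 1, 3) -> finishes; pool += (1, 0, 0) = (3, 1, 3)
  W1 needs (3, 0, 3) <= (3, 1, 3) -> finishes; pool += (1, 2, 0) = (4, 3, 3)
  W6 needs (4, 2, 2) <= (4, 3, 3) -> finishes; pool += (0, 2, 2) = (4, 5, 5)
  W9 needs (0, 5, 4) <= (4, 5, 5) -> finishes; pool += (1, 2, 2) = (5, 7, 7)
  W2 needs (2, 7, 6) <= (5, 7, 7) -> finishes; pool += (0, 1, 2) = (5, 8, 9)


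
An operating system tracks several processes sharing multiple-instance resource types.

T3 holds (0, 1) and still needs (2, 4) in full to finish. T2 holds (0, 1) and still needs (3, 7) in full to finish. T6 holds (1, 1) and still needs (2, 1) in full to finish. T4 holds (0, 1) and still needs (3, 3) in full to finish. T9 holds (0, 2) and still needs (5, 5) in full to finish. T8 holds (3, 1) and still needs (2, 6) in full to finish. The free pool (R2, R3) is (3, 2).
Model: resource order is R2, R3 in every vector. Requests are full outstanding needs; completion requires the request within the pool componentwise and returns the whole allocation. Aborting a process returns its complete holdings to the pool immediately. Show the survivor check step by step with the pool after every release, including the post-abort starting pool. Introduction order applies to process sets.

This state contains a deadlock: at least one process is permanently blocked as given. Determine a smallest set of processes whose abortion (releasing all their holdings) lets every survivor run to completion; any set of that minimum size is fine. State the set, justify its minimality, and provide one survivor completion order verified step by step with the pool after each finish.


Abort T8.
Key observation: T9 could never have finished before the abort; with (3, 1) returned by T8, it fits at step 4.
No smaller set exists: with zero aborts the deadlock remains.
Survivors finish in the order: T6, T3, T4, T9, T2. Step-by-step check (pool after the aborts first):
  pool = (6, 3)
  T6: need (2, 1) fits (6, 3); releases (1, 1), pool now (7, 4)
  T3: need (2, 4) fits (7, 4); releases (0, 1), pool now (7, 5)
  T4: need (3, 3) fits (7, 5); releases (0, 1), pool now (7, 6)
  T9: need (5, 5) fits (7, 6); releases (0, 2), pool now (7, 8)
  T2: need (3, 7) fits (7, 8); releases (0, 1), pool now (7, 9)


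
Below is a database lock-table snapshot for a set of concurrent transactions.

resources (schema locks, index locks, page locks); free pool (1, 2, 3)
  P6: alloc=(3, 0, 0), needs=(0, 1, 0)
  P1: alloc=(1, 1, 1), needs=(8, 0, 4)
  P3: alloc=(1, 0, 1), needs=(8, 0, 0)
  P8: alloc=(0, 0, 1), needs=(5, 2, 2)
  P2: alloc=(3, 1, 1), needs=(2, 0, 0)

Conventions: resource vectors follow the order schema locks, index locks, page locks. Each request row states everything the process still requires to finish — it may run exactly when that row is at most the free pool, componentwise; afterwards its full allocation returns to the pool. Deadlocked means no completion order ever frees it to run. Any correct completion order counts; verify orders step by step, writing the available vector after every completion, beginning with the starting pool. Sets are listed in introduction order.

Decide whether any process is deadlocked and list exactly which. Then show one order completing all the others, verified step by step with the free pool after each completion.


The deadlocked set is P1 and P3.
Key observation: no order helps: past P6, P2, P8, the free pool tops out at (7, 3, 5), below what each blocked process needs in schema locks.
A valid finishing order for the others: P6, P2, P8. Verifying each step:
  pool = (1, 2, 3)
  P6 needs (0, 1, 0) <= (1, 2, 3) -> finishes; pool += (3, 0, 0) = (4, 2, 3)
  P2 needs (2, 0, 0) <= (4, 2, 3) -> finishes; pool += (3, 1, 1) = (7, 3, 4)
  P8 needs (5, 2, 2) <= (7, 3, 4) -> finishes; pool += (0, 0, 1) = (7, 3, 5)
None of the blocked processes ever fits:
  P1 still needs (8, 0, 4) but only (7, 3, 5) is free — short on schema locks
  P3 still needs (8, 0, 0) but only (7, 3, 5) is free — short on schema locks


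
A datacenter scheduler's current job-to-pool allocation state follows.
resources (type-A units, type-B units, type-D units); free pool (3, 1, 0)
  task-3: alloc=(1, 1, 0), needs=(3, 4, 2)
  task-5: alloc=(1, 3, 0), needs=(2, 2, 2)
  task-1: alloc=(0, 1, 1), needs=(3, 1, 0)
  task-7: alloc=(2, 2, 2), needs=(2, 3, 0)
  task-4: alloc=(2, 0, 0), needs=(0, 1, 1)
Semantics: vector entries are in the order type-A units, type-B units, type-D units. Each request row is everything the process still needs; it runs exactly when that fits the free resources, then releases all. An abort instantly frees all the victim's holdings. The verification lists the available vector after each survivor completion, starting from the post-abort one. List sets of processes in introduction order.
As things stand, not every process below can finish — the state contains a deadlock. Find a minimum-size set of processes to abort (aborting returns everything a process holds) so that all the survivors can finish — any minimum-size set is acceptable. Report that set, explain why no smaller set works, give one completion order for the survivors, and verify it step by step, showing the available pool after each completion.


The answer: abort task-5.
Key observation: task-7 was stuck for good until task-5 gave back (1, 3, 0); in the order shown it finishes at step 1.
Minimality: the empty abort set fails — the state is deadlocked as it stands.
One survivor order: task-7, task-3, task-1, task-4. Check, step by step (post-abort pool first):
  pool = (4, 4, 0)
  run task-7 (needs (2, 3, 0), free (4, 4, 0)); after release of (2, 2, 2) the pool is (6, 6, 2)
  run task-3 (needs (3, 4, 2), free (6, 6, 2)); after release of (1, 1, 0) the pool is (7, 7, 2)
  run task-1 (needs (3, 1, 0), free (7, 7, 2)); after release of (0, 1, 1) the pool is (7, 8, 3)
  run task-4 (needs (0, 1, 1), free (7, 8, 3)); after release of (2, 0, 0) the pool is (9, 8, 3)


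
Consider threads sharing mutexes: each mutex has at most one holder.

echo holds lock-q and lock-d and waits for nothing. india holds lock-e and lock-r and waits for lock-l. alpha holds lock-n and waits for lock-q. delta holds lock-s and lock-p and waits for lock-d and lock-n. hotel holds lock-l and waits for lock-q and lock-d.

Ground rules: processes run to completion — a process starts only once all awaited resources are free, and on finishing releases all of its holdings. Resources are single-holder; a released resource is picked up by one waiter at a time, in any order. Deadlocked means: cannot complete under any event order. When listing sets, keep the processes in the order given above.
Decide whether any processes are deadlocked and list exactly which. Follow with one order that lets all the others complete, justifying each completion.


No process is deadlocked.
Key observation: there is no circular wait here — follow any chain and it reaches a process that is free to run now.
The rest can finish in the order echo, alpha, delta, hotel, india.
Walking it through:
  run echo (it waits on nothing); releases lock-q and lock-d
  alpha waits on lock-q — all released -> runs and releases lock-n
  delta waits on lock-d and lock-n — all released -> runs and releases lock-s and lock-p
  hotel waits on lock-q and lock-d — all released -> runs and releases lock-l
  india waits on lock-l — all released -> runs and releases lock-e and lock-r


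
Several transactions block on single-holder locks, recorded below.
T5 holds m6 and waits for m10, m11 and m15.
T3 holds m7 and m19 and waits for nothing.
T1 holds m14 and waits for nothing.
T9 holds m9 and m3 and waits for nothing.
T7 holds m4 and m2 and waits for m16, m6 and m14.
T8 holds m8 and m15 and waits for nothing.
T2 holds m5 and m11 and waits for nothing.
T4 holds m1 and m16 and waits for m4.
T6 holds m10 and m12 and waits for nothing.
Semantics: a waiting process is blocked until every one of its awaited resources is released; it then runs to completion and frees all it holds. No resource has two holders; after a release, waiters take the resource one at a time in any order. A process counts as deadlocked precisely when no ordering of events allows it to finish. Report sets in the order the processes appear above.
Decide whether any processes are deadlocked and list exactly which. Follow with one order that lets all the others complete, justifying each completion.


The deadlocked set is T7 and T4.
Key observation: nobody on the ring T7 -> T4 -> T7 can start until another member finishes, which never happens; no other process is dragged down with it.
The rest can finish in the order T2, T8, T9, T6, T5, T1, T3.
Verifying each step:
  T2: no waits; runs immediately, freeing m5 and m11
  T8: no waits; runs immediately, freeing m8 and m15
  T9: no waits; runs immediately, freeing m9 and m3
  T6: no waits; runs immediately, freeing m10 and m12
  T5 waits on m10, m11 and m15 — all released -> runs and releases m6
  T1: no waits; runs immediately, freeing m14
  T3: no waits; runs immediately, freeing m7 and m19


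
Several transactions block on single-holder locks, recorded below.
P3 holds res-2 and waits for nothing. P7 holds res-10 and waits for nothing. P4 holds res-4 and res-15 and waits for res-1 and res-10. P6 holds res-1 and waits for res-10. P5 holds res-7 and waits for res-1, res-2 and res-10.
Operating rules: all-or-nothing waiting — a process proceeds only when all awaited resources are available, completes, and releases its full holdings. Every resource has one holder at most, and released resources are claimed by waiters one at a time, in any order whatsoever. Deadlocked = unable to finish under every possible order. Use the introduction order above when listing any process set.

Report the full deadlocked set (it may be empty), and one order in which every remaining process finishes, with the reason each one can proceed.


The deadlocked set is empty.
Key observation: the wait relation is loop-free; peeling off processes with no waits unwinds the whole state.
One completion order for the rest: P3, P7, P6, P5, P4.
Walking it through:
  P3: no waits; runs immediately, freeing res-2
  P7: no waits; runs immediately, freeing res-10
  P6: everything it awaited (res-10) is free; runs, freeing res-1
  P5: everything it awaited (res-1, res-2 and res-10) is free; runs, freeing res-7
  P4: everything it awaited (res-1 and res-10) is free; runs, freeing res-4 and res-15


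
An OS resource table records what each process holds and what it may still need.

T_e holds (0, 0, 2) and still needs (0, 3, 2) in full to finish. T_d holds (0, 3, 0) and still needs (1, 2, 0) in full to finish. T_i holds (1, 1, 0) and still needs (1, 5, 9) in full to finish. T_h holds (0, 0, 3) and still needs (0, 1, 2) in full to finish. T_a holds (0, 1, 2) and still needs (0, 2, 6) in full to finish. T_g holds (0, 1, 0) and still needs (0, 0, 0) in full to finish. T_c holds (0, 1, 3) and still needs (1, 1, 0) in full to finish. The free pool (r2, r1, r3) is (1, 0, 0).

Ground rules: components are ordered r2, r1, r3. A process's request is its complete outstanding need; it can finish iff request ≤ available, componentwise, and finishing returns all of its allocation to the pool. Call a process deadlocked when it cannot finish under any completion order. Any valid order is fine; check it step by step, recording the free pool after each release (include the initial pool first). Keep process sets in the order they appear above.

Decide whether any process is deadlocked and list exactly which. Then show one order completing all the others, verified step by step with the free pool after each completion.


Nothing here is deadlocked.
Key observation: no deadlock: T_g fits now, and the freed resources carry the rest through.
A valid finishing order for the others: T_g, T_c, T_h, T_a, T_d, T_e, T_i. Verifying each step:
  pool = (1, 0, 0)
  run T_g (needs (0, 0, 0), free (1, 0, 0)); after release of (0, 1, 0) the pool is (1, 1, 0)
  run T_c (needs (1, 1, 0), free (1, 1, 0)); after release of (0, 1, 3) the pool is (1, 2, 3)
  run T_h (needs (0, 1, 2), free (1, 2, 3)); after release of (0, 0, 3) the pool is (1, 2, 6)
  run T_a (needs (0, 2, 6), free (1, 2, 6)); after release of (0, 1, 2) the pool is (1, 3, 8)
  run T_d (needs (1, 2, 0), free (1, 3, 8)); after release of (0, 3, 0) the pool is (1, 6, 8)
  run T_e (needs (0, 3, 2), free (1, 6, 8)); after release of (0, 0, 2) the pool is (1, 6, 10)
  run T_i (needs (1, 5, 9), free (1, 6, 10)); after release of (1, 1, 0) the pool is (2, 7, 10)


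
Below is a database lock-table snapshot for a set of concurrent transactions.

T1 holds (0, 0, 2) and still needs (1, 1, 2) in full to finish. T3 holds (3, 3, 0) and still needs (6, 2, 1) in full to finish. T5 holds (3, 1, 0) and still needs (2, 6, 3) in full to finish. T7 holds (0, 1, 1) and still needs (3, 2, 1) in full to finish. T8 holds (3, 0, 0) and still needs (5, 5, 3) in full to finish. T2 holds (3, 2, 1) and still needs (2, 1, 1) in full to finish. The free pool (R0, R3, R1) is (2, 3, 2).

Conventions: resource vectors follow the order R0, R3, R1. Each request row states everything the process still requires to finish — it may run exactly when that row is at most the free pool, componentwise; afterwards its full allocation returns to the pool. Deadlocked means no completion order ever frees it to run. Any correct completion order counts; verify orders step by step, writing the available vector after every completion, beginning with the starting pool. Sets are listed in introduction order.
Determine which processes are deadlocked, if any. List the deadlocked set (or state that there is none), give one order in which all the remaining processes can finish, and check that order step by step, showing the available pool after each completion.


The deadlocked set is empty.
Key observation: T1 leads a chain of completions in which each release enables another process.
A valid finishing order for the others: T1, T2, T8, T7, T3, T5. Check, step by step:
  pool = (2, 3, 2)
  T1: need (1, 1, 2) fits (2, 3, 2); releases (0, 0, 2), pool now (2, 3, 4)
  T2: need (2, 1, 1) fits (2, 3, 4); releases (3, 2, 1), pool now (5, 5, 5)
  T8: need (5, 5, 3) fits (5, 5, 5); releases (3, 0, 0), pool now (8, 5, 5)
  T7: need (3, 2, 1) fits (8, 5, 5); releases (0, 1, 1), pool now (8, 6, 6)
  T3: need (6, 2, 1) fits (8, 6, 6); releases (3, 3, 0), pool now (11, 9, 6)
  T5: need (2, 6, 3) fits (11, 9, 6); releases (3, 1, 0), pool now (14, 10, 6)


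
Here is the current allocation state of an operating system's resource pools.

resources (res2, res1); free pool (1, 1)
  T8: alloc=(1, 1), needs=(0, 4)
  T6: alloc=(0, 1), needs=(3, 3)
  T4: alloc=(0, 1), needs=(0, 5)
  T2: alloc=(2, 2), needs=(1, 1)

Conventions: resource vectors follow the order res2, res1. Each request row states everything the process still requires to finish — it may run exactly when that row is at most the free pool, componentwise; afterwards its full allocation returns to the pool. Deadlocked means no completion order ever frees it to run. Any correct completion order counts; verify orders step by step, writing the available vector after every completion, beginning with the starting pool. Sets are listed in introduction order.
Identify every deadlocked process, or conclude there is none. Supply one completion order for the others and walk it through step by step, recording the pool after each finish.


No process is deadlocked.
Key observation: the pool covers T2 at once, and every later process fits after earlier releases.
One completion order for the rest: T2, T6, T8, T4. Walking it through:
  pool = (1, 1)
  T2 needs (1, 1) <= (1, 1) -> finishes; pool += (2, 2) = (3, 3)
  T6 needs (3, 3) <= (3, 3) -> finishes; pool += (0, 1) = (3, 4)
  T8 needs (0, 4) <= (3, 4) -> finishes; pool += (1, 1) = (4, 5)
  T4 needs (0, 5) <= (4, 5) -> finishes; pool += (0, 1) = (4, 6)


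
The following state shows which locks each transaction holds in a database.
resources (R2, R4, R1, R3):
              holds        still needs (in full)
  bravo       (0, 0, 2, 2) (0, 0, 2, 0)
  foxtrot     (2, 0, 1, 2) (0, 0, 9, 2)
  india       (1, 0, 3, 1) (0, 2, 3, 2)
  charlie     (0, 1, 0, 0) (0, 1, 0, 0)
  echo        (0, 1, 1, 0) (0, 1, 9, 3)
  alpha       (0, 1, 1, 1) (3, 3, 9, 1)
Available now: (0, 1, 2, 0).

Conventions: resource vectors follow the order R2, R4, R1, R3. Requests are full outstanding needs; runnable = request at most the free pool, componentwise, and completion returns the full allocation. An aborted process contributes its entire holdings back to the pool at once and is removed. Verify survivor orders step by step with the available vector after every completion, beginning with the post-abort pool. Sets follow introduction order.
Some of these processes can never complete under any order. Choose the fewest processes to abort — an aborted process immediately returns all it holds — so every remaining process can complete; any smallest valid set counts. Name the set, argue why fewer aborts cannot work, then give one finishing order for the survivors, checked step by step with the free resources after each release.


Abort foxtrot and alpha.
Key observation: echo could never have finished before the abort; with (2, 1, 2, 3) returned by foxtrot and alpha, it fits at step 4.
Minimality, checking each single-abort alternative: bravo alone leaves foxtrot blocked (short on R1); foxtrot alone leaves echo blocked (short on R1); india alone leaves foxtrot blocked (short on R1); charlie alone leaves foxtrot blocked (short on R1); echo alone leaves foxtrot blocked (short on R1); alpha alone leaves foxtrot blocked (short on R1).
One survivor order: bravo, india, charlie, echo. Check, step by step (post-abort pool first):
  pool = (2, 2, 4, 3)
  bravo: need (0, 0, 2, 0) fits (2, 2, 4, 3); releases (0, 0, 2, 2), pool now (2, 2, 6, 5)
  india: need (0, 2, 3, 2) fits (2, 2, 6, 5); releases (1, 0, 3, 1), pool now (3, 2, 9, 6)
  charlie: need (0, 1, 0, 0) fits (3, 2, 9, 6); releases (0, 1, 0, 0), pool now (3, 3, 9, 6)
  echo: need (0, 1, 9, 3) fits (3, 3, 9, 6); releases (0, 1, 1, 0), pool now (3, 4, 10, 6)


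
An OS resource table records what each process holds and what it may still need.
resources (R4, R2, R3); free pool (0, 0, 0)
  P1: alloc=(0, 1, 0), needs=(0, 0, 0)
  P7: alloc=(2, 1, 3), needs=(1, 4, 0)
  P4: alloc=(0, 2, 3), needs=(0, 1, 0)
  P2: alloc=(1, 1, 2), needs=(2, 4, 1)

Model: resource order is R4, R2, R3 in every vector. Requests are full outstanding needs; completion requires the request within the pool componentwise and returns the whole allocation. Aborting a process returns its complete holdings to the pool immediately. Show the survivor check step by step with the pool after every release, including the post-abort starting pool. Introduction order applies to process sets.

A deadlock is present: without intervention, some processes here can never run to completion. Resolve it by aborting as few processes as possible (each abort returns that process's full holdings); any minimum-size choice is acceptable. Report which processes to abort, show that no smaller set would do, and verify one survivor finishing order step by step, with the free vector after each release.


The answer: abort P7.
Key observation: P2 had no path to completion before; after the abort of P7 ((2, 1, 3) returned), step 3 is where it fits.
No smaller set exists: with zero aborts the deadlock remains.
Survivors finish in the order: P4, P1, P2. Check, step by step (pool after the aborts first):
  pool = (2, 1, 3)
  P4: need (0, 1, 0) fits (2, 1, 3); releases (0, 2, 3), pool now (2, 3, 6)
  P1: need (0, 0, 0) fits (2, 3, 6); releases (0, 1, 0), pool now (2, 4, 6)
  P2: need (2, 4, 1) fits (2, 4, 6); releases (1, 1, 2), pool now (3, 5, 8)


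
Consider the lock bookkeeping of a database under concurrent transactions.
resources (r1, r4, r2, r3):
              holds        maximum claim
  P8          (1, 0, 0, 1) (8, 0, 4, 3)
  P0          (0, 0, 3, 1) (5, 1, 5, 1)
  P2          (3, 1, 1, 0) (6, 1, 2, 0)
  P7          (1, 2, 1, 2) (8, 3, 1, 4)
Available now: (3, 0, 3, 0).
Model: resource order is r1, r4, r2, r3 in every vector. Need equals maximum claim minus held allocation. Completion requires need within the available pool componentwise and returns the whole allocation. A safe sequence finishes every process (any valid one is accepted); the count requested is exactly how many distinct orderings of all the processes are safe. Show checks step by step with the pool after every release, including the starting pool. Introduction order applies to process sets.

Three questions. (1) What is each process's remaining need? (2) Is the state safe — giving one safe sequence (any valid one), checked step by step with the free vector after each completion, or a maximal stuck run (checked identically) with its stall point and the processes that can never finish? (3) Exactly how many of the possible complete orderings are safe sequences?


(1) Need matrix, components ordered r1, r4, r2, r3:
  P8: (7, 0, 4, 2)
  P0: (5, 1, 2, 0)
  P2: (3, 0, 1, 0)
  P7: (7, 1, 0, 2)
(2) UNSAFE.
Key observation: P2, P0 can finish, but then (6, 1, 7, 1) is all there is, and the blocked group's r1 demands exceed it.
A maximal execution: P2, P0 — then nothing else fits. Check, step by step:
  pool = (3, 0, 3, 0)
  P2: need (3, 0, 1, 0) fits (3, 0, 3, 0); releases (3, 1, 1, 0), pool now (6, 1, 4, 0)
  P0: need (5, 1, 2, 0) fits (6, 1, 4, 0); releases (0, 0, 3, 1), pool now (6, 1, 7, 1)
  P8 still needs (7, 0, 4, 2) but only (6, 1, 7, 1) is free — short on r1 and r3
  P7 still needs (7, 1, 0, 2) but only (6, 1, 7, 1) is free — short on r1 and r3
Never able to finish: P8 and P7.
(3) Exactly 0 of the possible complete orderings are safe sequences.


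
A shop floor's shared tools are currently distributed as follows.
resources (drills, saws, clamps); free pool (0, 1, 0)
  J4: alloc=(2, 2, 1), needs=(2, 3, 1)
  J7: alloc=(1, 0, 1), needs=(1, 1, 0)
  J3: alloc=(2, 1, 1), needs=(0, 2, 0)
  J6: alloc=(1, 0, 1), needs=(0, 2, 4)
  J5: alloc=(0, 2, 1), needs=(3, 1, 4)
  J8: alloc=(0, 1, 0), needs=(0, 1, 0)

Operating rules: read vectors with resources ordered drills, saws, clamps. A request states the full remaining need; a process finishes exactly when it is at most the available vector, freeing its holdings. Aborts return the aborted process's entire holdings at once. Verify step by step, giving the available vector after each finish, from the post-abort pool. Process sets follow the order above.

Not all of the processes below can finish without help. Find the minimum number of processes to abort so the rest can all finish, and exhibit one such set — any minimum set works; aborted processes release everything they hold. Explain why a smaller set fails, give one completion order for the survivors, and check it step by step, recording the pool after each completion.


The answer: abort J5.
Key observation: the returned (0, 2, 1) from J5 is what brings J6 — unrunnable before, under any order — into play at step 4.
No smaller set exists: with zero aborts the deadlock remains.
One survivor order: J3, J7, J4, J6, J8. Step-by-step check (post-abort pool first):
  pool = (0, 3, 1)
  J3 needs (0, 2, 0) <= (0, 3, 1) -> finishes; pool += (2, 1, 1) = (2, 4, 2)
  J7 needs (1, 1, 0) <= (2, 4, 2) -> finishes; pool += (1, 0, 1) = (3, 4, 3)
  J4 needs (2, 3, 1) <= (3, 4, 3) -> finishes; pool += (2, 2, 1) = (5, 6, 4)
  J6 needs (0, 2, 4) <= (5, 6, 4) -> finishes; pool += (1, 0, 1) = (6, 6, 5)
  J8 needs (0, 1, 0) <= (6, 6, 5) -> finishes; pool += (0, 1, 0) = (6, 7, 5)


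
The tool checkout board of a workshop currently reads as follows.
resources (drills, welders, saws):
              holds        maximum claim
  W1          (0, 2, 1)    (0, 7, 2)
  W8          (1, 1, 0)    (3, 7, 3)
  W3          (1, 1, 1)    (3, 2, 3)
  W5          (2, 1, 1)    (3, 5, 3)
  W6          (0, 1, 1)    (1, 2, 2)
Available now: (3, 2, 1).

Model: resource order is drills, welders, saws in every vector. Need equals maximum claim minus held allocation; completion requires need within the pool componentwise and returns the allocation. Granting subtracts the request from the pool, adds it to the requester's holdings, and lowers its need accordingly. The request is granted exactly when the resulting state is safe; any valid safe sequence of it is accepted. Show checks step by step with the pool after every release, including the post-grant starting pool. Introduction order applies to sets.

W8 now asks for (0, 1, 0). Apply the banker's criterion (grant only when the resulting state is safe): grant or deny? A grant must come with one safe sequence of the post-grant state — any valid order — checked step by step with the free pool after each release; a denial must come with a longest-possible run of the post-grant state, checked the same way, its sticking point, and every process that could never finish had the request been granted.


DENY. Granting would leave the state unsafe.
Key observation: even finishing W6, W3 leaves just (4, 3, 3) free — too little welders for any of the remaining processes.
Pretend the grant happened; the run W6, W3 goes as far as possible. Step-by-step check:
  pool = (3, 1, 1)
  W6 needs (1, 1, 1) <= (3, 1, 1) -> finishes; pool += (0, 1, 1) = (3, 2, 2)
  W3 needs (2, 1, 2) <= (3, 2, 2) -> finishes; pool += (1, 1, 1) = (4, 3, 3)
  blocked: W1 wants (0, 5, 1), pool (4, 3, 3) — not enough welders
  blocked: W8 wants (2, 5, 3), pool (4, 3, 3) — not enough welders
  blocked: W5 wants (1, 4, 2), pool (4, 3, 3) — not enough welders
Post-grant, the permanently blocked set is W1, W8 and W5.
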